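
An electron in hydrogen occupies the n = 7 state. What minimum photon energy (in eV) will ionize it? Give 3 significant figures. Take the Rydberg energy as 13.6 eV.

0.278 eV

E_7 = −13.60/49 = −0.278 eV, so ionization (to E = 0) requires 0.278 eV.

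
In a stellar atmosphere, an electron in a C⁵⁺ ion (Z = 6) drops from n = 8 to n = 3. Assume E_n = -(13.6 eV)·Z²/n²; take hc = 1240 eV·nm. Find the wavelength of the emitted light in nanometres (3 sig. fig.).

For Z = 6 the level energies scale as Z², so the effective Rydberg energy is 13.6 × 36 = 489.6 eV.
ΔE = 489.6 × (1/3² − 1/8²) = 489.6 × 0.09549 = 46.75 eV.
λ = hc/ΔE = 1240 / 46.75 = 26.5 nm.

26.5 nm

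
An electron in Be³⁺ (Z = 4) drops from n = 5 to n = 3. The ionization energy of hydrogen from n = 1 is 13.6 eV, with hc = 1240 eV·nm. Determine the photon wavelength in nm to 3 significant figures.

For Z = 4 the level energies scale as Z², so the effective Rydberg energy is 13.6 × 16 = 217.6 eV.
ΔE = 217.6 × (1/3² − 1/5²) = 217.6 × 0.07111 = 15.47 eV.
λ = hc/ΔE = 1240 / 15.47 = 80.1 nm.

80.1 nm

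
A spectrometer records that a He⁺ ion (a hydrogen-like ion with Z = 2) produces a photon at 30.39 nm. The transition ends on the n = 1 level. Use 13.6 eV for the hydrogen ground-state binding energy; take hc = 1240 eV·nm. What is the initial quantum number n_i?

n_i = 2

The photon energy is ΔE = hc/λ = 1240 / 30.39 = 40.80 eV.
With Z = 2, ΔE = 54.40 × (1/n_f² − 1/n_i²), so 1/n_f² − 1/n_i² = 0.7501.
With n_f = 1: 1/n_i² = 1/1 − 0.7501 = 0.2499, so n_i ≈ 2.00.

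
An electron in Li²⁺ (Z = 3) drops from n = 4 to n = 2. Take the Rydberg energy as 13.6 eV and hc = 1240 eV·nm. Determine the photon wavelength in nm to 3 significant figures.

54.0 nm

For Z = 3 the level energies scale as Z², so the effective Rydberg energy is 13.6 × 9 = 122.4 eV.
ΔE = 122.4 × (1/2² − 1/4²) = 122.4 × 0.1875 = 22.95 eV.
λ = hc/ΔE = 1240 / 22.95 = 54.0 nm.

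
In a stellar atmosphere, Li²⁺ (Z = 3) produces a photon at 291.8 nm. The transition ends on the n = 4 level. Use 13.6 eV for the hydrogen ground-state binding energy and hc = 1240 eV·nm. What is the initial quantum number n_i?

n_i = 6

The photon energy is ΔE = hc/λ = 1240 / 291.8 = 4.249 eV.
With Z = 3, ΔE = 122.4 × (1/n_f² − 1/n_i²), so 1/n_f² − 1/n_i² = 0.03472.
With n_f = 4: 1/n_i² = 1/16 − 0.03472 = 0.02778, so n_i ≈ 6.00.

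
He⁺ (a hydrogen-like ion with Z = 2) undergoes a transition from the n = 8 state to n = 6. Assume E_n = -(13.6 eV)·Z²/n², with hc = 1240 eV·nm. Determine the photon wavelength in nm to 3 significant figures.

1880 nm

For Z = 2 the level energies scale as Z², so the effective Rydberg energy is 13.6 × 4 = 54.40 eV.
ΔE = 54.40 × (1/6² − 1/8²) = 54.40 × 0.01215 = 0.6611 eV.
λ = hc/ΔE = 1240 / 0.6611 = 1880 nm.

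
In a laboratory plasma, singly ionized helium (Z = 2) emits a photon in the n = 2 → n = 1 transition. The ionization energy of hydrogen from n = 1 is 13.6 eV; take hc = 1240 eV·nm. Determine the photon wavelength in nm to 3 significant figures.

For Z = 2 the level energies scale as Z², so the effective Rydberg energy is 13.6 × 4 = 54.40 eV.
ΔE = 54.40 × (1/1² − 1/2²) = 54.40 × 0.7500 = 40.80 eV.
λ = hc/ΔE = 1240 / 40.80 = 30.4 nm.

30.4 nm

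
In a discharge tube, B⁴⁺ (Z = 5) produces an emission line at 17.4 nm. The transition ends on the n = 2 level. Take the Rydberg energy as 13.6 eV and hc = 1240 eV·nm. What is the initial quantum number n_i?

The photon energy is ΔE = hc/λ = 1240 / 17.4 = 71.26 eV.
With Z = 5, ΔE = 340.0 × (1/n_f² − 1/n_i²), so 1/n_f² − 1/n_i² = 0.2096.
With n_f = 2: 1/n_i² = 1/4 − 0.2096 = 0.04040, so n_i ≈ 4.98.

n_i = 5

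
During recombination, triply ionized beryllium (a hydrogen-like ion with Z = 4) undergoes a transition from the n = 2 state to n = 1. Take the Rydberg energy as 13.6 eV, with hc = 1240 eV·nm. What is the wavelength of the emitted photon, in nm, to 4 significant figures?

For Z = 4 the level energies scale as Z², so the effective Rydberg energy is 13.6 × 16 = 217.6 eV.
ΔE = 217.6 × (1/1² − 1/2²) = 217.6 × 0.7500 = 163.2 eV.
λ = hc/ΔE = 1240 / 163.2 = 7.598 nm.

7.598 nm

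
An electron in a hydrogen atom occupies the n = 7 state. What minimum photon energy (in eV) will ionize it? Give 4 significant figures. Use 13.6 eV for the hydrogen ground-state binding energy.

E_7 = −13.60/49 = −0.2776 eV, so ionization (to E = 0) requires 0.2776 eV.

0.2776 eV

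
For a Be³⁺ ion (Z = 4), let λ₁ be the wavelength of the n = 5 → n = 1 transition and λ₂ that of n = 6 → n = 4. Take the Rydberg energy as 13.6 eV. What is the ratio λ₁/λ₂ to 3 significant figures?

λ ∝ 1/ΔE ∝ 1/(1/n_f² − 1/n_i²), and the Z² and hc factors cancel in the ratio.
λ₁/λ₂ = (1/4² − 1/6²)/(1/1² − 1/5²) = 0.03472/0.9600 = 0.0362.

0.0362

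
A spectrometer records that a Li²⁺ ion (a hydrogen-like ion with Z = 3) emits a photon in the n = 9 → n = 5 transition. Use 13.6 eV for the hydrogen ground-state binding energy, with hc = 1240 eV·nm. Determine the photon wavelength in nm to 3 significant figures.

366 nm

For Z = 3 the level energies scale as Z², so the effective Rydberg energy is 13.6 × 9 = 122.4 eV.
ΔE = 122.4 × (1/5² − 1/9²) = 122.4 × 0.02765 = 3.385 eV.
λ = hc/ΔE = 1240 / 3.385 = 366 nm.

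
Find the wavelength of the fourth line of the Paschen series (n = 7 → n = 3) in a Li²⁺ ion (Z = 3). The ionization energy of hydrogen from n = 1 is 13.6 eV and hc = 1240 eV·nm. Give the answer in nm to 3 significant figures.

112 nm

The Paschen series terminates on n_f = 3; the fourth line has n_i = 3+4 = 7.
ΔE = 122.4 × (1/3² − 1/7²) = 11.10 eV.
λ = 1240 / 11.10 = 112 nm.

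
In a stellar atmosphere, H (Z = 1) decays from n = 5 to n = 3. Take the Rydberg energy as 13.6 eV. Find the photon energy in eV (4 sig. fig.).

E_5 = −13.60/25 = −0.5440 eV and E_3 = −13.60/9 = −1.511 eV.
The photon energy is |E_5 − E_3| = 0.9671 eV.

0.9671 eV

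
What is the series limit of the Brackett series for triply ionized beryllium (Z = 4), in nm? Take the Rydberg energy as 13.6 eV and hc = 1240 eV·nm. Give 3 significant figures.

The Brackett series has lower level n_f = 4; the series limit corresponds to n_i → ∞.
ΔE_max = 13.6 × 16 / 4² = 13.60 eV.
λ_min = 1240 / 13.60 = 91.2 nm.

91.2 nm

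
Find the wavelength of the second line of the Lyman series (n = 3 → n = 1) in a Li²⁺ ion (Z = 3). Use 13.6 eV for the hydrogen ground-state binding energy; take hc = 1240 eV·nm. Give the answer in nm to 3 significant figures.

11.4 nm

The Lyman series terminates on n_f = 1; the second line has n_i = 1+2 = 3.
ΔE = 122.4 × (1/1² − 1/3²) = 108.8 eV.
λ = 1240 / 108.8 = 11.4 nm.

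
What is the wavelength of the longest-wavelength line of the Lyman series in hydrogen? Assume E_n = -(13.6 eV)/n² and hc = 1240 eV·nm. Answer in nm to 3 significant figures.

122 nm

The Lyman series terminates on n_f = 1; the first line has n_i = 1+1 = 2.
ΔE = 13.60 × (1/1² − 1/2²) = 10.20 eV.
λ = 1240 / 10.20 = 122 nm.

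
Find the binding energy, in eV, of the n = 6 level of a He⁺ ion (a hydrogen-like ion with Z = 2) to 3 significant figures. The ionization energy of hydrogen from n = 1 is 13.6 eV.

1.51 eV

E_n = −13.6 Z²/n² = −54.40/n² eV for Z = 2.
E_6 = −54.40/36 = −1.51 eV, so ionization (to E = 0) requires 1.51 eV.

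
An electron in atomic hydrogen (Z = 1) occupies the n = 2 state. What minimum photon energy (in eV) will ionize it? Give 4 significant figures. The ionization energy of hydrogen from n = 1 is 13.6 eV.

E_2 = −13.60/4 = −3.400 eV, so ionization (to E = 0) requires 3.400 eV.

3.400 eV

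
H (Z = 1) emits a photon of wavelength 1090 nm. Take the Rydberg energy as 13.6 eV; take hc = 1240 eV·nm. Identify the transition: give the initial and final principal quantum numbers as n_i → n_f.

The photon energy is ΔE = hc/λ = 1240 / 1090 = 1.138 eV.
With Z = 1, ΔE = 13.60 × (1/n_f² − 1/n_i²), so 1/n_f² − 1/n_i² = 0.08365.
Trying n_f = 3 gives 1/n_i² = 0.02746, i.e. n_i ≈ 6; this pair matches.

n_i = 6, n_f = 3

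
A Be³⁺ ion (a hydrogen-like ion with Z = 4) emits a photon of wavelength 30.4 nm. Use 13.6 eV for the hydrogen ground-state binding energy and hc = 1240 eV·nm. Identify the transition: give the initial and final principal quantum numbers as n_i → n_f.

The photon energy is ΔE = hc/λ = 1240 / 30.4 = 40.79 eV.
With Z = 4, ΔE = 217.6 × (1/n_f² − 1/n_i²), so 1/n_f² − 1/n_i² = 0.1875.
Trying n_f = 2 gives 1/n_i² = 0.06255, i.e. n_i ≈ 4; this pair matches.

n_i = 4, n_f = 2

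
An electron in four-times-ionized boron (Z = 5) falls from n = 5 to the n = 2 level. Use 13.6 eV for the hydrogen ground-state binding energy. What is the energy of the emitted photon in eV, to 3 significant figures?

The Bohr energies scale as Z², so for Z = 5: E_n = −340.0/n² eV.
E_5 = −340.0/25 = −13.60 eV and E_2 = −340.0/4 = −85.00 eV.
The photon energy is |E_5 − E_2| = 71.4 eV.

71.4 eV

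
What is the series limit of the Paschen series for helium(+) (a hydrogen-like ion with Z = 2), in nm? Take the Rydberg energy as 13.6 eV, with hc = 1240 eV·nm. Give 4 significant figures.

The Paschen series has lower level n_f = 3; the series limit corresponds to n_i → ∞.
ΔE_max = 13.6 × 4 / 3² = 6.044 eV.
λ_min = 1240 / 6.044 = 205.1 nm.

205.1 nm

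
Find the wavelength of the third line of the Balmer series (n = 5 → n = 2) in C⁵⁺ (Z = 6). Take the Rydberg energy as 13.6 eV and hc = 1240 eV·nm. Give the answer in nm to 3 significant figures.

The Balmer series terminates on n_f = 2; the third line has n_i = 2+3 = 5.
ΔE = 489.6 × (1/2² − 1/5²) = 102.8 eV.
λ = 1240 / 102.8 = 12.1 nm.

12.1 nm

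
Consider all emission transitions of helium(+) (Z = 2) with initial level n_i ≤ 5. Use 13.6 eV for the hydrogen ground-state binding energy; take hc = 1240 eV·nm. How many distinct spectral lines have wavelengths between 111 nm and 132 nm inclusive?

Enumerate all n_i → n_f pairs with 1 ≤ n_f < n_i ≤ 5 and compute λ = 1240 / [13.6·4·(1/n_f² − 1/n_i²)].
Lines falling in [111, 132] nm: 4→2 (121.6 nm).

1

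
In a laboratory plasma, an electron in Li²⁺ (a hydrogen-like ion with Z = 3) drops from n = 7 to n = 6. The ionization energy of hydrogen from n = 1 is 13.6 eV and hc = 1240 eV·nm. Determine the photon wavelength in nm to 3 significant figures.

1370 nm

For Z = 3 the level energies scale as Z², so the effective Rydberg energy is 13.6 × 9 = 122.4 eV.
ΔE = 122.4 × (1/6² − 1/7²) = 122.4 × 0.007370 = 0.9020 eV.
λ = hc/ΔE = 1240 / 0.9020 = 1370 nm.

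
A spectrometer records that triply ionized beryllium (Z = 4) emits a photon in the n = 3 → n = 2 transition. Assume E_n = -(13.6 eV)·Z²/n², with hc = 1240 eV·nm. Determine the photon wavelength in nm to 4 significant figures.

For Z = 4 the level energies scale as Z², so the effective Rydberg energy is 13.6 × 16 = 217.6 eV.
ΔE = 217.6 × (1/2² − 1/3²) = 217.6 × 0.1389 = 30.22 eV.
λ = hc/ΔE = 1240 / 30.22 = 41.03 nm.

41.03 nm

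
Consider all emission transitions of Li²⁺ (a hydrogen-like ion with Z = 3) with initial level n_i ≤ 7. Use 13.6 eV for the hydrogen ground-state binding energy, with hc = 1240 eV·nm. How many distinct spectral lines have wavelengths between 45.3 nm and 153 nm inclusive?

7

Enumerate all n_i → n_f pairs with 1 ≤ n_f < n_i ≤ 7 and compute λ = 1240 / [13.6·9·(1/n_f² − 1/n_i²)].
Lines falling in [45.3, 153] nm: 6→2 (45.59 nm), 5→2 (48.24 nm), 4→2 (54.03 nm), 3→2 (72.94 nm), 7→3 (111.7 nm), 6→3 (121.6 nm), 5→3 (142.5 nm).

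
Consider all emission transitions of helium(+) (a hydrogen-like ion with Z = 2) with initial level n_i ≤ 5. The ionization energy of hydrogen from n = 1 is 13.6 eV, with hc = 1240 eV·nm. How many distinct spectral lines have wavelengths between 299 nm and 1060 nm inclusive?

3

Enumerate all n_i → n_f pairs with 1 ≤ n_f < n_i ≤ 5 and compute λ = 1240 / [13.6·4·(1/n_f² − 1/n_i²)].
Lines falling in [299, 1060] nm: 5→3 (320.5 nm), 4→3 (468.9 nm), 5→4 (1013 nm).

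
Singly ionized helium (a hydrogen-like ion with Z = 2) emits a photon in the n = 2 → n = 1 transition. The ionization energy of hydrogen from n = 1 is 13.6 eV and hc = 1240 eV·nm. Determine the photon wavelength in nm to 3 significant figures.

30.4 nm

For Z = 2 the level energies scale as Z², so the effective Rydberg energy is 13.6 × 4 = 54.40 eV.
ΔE = 54.40 × (1/1² − 1/2²) = 54.40 × 0.7500 = 40.80 eV.
λ = hc/ΔE = 1240 / 40.80 = 30.4 nm.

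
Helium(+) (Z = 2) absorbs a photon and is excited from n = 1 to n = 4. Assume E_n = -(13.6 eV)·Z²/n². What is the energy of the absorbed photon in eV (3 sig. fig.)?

The Bohr energies scale as Z², so for Z = 2: E_n = −54.40/n² eV.
E_4 = −54.40/16 = −3.400 eV and E_1 = −54.40/1 = −54.40 eV.
The photon energy is |E_4 − E_1| = 51.0 eV.

51.0 eV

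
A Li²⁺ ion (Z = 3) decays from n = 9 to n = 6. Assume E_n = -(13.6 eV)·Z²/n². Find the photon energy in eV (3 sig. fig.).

The Bohr energies scale as Z², so for Z = 3: E_n = −122.4/n² eV.
E_9 = −122.4/81 = −1.511 eV and E_6 = −122.4/36 = −3.400 eV.
The photon energy is |E_9 − E_6| = 1.89 eV.

1.89 eV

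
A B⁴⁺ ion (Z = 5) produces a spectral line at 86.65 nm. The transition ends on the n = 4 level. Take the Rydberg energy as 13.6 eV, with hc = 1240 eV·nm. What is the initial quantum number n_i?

The photon energy is ΔE = hc/λ = 1240 / 86.65 = 14.31 eV.
With Z = 5, ΔE = 340.0 × (1/n_f² − 1/n_i²), so 1/n_f² − 1/n_i² = 0.04209.
With n_f = 4: 1/n_i² = 1/16 − 0.04209 = 0.02041, so n_i ≈ 7.00.

n_i = 7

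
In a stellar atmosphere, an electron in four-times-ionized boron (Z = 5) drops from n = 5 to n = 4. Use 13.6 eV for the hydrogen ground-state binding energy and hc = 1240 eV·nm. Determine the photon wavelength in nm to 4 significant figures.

For Z = 5 the level energies scale as Z², so the effective Rydberg energy is 13.6 × 25 = 340.0 eV.
ΔE = 340.0 × (1/4² − 1/5²) = 340.0 × 0.02250 = 7.650 eV.
λ = hc/ΔE = 1240 / 7.650 = 162.1 nm.

162.1 nm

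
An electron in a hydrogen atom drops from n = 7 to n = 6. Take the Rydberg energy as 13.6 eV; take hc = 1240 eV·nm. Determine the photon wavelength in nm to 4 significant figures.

12370 nm

ΔE = 13.60 × (1/6² − 1/7²) = 13.60 × 0.007370 = 0.1002 eV.
λ = hc/ΔE = 1240 / 0.1002 = 12370 nm.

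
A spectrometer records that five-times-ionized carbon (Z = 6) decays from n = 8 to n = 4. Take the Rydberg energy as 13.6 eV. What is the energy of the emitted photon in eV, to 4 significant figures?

22.95 eV

The Bohr energies scale as Z², so for Z = 6: E_n = −489.6/n² eV.
E_8 = −489.6/64 = −7.650 eV and E_4 = −489.6/16 = −30.60 eV.
The photon energy is |E_8 − E_4| = 22.95 eV.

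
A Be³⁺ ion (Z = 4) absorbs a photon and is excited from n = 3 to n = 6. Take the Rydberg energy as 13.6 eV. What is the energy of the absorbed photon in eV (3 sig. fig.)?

18.1 eV

The Bohr energies scale as Z², so for Z = 4: E_n = −217.6/n² eV.
E_6 = −217.6/36 = −6.044 eV and E_3 = −217.6/9 = −24.18 eV.
The photon energy is |E_6 − E_3| = 18.1 eV.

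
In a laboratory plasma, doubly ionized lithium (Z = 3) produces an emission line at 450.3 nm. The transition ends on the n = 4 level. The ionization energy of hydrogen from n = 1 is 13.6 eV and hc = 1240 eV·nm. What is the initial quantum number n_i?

The photon energy is ΔE = hc/λ = 1240 / 450.3 = 2.754 eV.
With Z = 3, ΔE = 122.4 × (1/n_f² − 1/n_i²), so 1/n_f² − 1/n_i² = 0.02250.
With n_f = 4: 1/n_i² = 1/16 − 0.02250 = 0.04000, so n_i ≈ 5.00.

n_i = 5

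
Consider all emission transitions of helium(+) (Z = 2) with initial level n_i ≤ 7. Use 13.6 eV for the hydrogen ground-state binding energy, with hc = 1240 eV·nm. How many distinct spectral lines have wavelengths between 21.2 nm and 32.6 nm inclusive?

6

Enumerate all n_i → n_f pairs with 1 ≤ n_f < n_i ≤ 7 and compute λ = 1240 / [13.6·4·(1/n_f² − 1/n_i²)].
Lines falling in [21.2, 32.6] nm: 7→1 (23.27 nm), 6→1 (23.45 nm), 5→1 (23.74 nm), 4→1 (24.31 nm), 3→1 (25.64 nm), 2→1 (30.39 nm).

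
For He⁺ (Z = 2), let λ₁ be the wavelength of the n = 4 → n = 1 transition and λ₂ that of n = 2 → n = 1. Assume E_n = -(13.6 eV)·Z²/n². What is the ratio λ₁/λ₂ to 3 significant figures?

λ ∝ 1/ΔE ∝ 1/(1/n_f² − 1/n_i²), and the Z² and hc factors cancel in the ratio.
λ₁/λ₂ = (1/1² − 1/2²)/(1/1² − 1/4²) = 0.7500/0.9375 = 0.800.

0.800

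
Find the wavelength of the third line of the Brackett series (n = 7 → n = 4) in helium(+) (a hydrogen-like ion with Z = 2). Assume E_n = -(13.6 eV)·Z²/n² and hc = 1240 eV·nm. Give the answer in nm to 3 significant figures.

542 nm

The Brackett series terminates on n_f = 4; the third line has n_i = 4+3 = 7.
ΔE = 54.40 × (1/4² − 1/7²) = 2.290 eV.
λ = 1240 / 2.290 = 542 nm.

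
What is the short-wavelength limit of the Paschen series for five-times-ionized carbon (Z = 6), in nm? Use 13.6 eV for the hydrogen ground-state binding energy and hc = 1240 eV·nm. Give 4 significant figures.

The Paschen series has lower level n_f = 3; the series limit corresponds to n_i → ∞.
ΔE_max = 13.6 × 36 / 3² = 54.40 eV.
λ_min = 1240 / 54.40 = 22.79 nm.

22.79 nm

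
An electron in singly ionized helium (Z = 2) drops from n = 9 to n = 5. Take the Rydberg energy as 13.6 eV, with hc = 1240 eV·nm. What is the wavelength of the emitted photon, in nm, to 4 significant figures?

For Z = 2 the level energies scale as Z², so the effective Rydberg energy is 13.6 × 4 = 54.40 eV.
ΔE = 54.40 × (1/5² − 1/9²) = 54.40 × 0.02765 = 1.504 eV.
λ = hc/ΔE = 1240 / 1.504 = 824.3 nm.

824.3 nm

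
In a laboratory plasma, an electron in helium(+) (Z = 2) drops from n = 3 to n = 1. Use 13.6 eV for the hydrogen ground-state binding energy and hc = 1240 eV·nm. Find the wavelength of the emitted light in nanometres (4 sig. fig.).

25.64 nm

For Z = 2 the level energies scale as Z², so the effective Rydberg energy is 13.6 × 4 = 54.40 eV.
ΔE = 54.40 × (1/1² − 1/3²) = 54.40 × 0.8889 = 48.36 eV.
λ = hc/ΔE = 1240 / 48.36 = 25.64 nm.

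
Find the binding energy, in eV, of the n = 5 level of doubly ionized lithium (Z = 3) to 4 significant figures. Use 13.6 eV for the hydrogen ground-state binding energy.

E_n = −13.6 Z²/n² = −122.4/n² eV for Z = 3.
E_5 = −122.4/25 = −4.896 eV, so ionization (to E = 0) requires 4.896 eV.

4.896 eV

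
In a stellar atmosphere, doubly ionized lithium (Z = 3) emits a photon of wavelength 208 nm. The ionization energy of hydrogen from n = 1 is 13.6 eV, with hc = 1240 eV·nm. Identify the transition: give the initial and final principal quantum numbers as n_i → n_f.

n_i = 4, n_f = 3

The photon energy is ΔE = hc/λ = 1240 / 208 = 5.962 eV.
With Z = 3, ΔE = 122.4 × (1/n_f² − 1/n_i²), so 1/n_f² − 1/n_i² = 0.04871.
Trying n_f = 3 gives 1/n_i² = 0.06241, i.e. n_i ≈ 4; this pair matches.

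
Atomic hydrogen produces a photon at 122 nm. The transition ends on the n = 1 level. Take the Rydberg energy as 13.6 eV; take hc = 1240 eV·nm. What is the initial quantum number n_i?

n_i = 2

The photon energy is ΔE = hc/λ = 1240 / 122 = 10.16 eV.
With Z = 1, ΔE = 13.60 × (1/n_f² − 1/n_i²), so 1/n_f² − 1/n_i² = 0.7473.
With n_f = 1: 1/n_i² = 1/1 − 0.7473 = 0.2527, so n_i ≈ 1.99.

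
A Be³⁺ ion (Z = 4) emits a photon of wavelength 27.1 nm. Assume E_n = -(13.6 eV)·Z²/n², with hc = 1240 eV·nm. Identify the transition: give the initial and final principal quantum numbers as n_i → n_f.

n_i = 5, n_f = 2

The photon energy is ΔE = hc/λ = 1240 / 27.1 = 45.76 eV.
With Z = 4, ΔE = 217.6 × (1/n_f² − 1/n_i²), so 1/n_f² − 1/n_i² = 0.2103.
Trying n_f = 2 gives 1/n_i² = 0.03972, i.e. n_i ≈ 5; this pair matches.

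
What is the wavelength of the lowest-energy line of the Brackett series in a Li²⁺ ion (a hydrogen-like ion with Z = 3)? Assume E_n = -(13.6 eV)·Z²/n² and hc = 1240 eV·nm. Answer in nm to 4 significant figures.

450.3 nm

The Brackett series terminates on n_f = 4; the first line has n_i = 4+1 = 5.
ΔE = 122.4 × (1/4² − 1/5²) = 2.754 eV.
λ = 1240 / 2.754 = 450.3 nm.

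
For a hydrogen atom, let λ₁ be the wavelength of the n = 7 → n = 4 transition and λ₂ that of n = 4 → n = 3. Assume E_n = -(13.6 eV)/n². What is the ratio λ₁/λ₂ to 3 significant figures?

λ ∝ 1/ΔE ∝ 1/(1/n_f² − 1/n_i²), and the Z² and hc factors cancel in the ratio.
λ₁/λ₂ = (1/3² − 1/4²)/(1/4² − 1/7²) = 0.04861/0.04209 = 1.15.

1.15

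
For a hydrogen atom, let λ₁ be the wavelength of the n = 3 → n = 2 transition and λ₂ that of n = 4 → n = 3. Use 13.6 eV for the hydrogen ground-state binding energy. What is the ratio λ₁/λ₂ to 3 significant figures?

λ ∝ 1/ΔE ∝ 1/(1/n_f² − 1/n_i²), and the Z² and hc factors cancel in the ratio.
λ₁/λ₂ = (1/3² − 1/4²)/(1/2² − 1/3²) = 0.04861/0.1389 = 0.350.

0.350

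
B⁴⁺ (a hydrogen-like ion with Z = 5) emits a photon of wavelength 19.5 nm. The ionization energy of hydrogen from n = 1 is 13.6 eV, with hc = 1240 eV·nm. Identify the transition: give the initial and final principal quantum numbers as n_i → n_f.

n_i = 4, n_f = 2

The photon energy is ΔE = hc/λ = 1240 / 19.5 = 63.59 eV.
With Z = 5, ΔE = 340.0 × (1/n_f² − 1/n_i²), so 1/n_f² − 1/n_i² = 0.1870.
Trying n_f = 2 gives 1/n_i² = 0.06297, i.e. n_i ≈ 4; this pair matches.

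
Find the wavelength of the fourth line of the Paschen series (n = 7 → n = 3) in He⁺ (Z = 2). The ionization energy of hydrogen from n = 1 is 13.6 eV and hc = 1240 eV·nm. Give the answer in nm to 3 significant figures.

The Paschen series terminates on n_f = 3; the fourth line has n_i = 3+4 = 7.
ΔE = 54.40 × (1/3² − 1/7²) = 4.934 eV.
λ = 1240 / 4.934 = 251 nm.

251 nm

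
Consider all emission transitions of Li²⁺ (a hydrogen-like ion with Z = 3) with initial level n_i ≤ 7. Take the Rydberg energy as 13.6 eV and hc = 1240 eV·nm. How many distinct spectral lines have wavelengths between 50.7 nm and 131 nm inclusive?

4

Enumerate all n_i → n_f pairs with 1 ≤ n_f < n_i ≤ 7 and compute λ = 1240 / [13.6·9·(1/n_f² − 1/n_i²)].
Lines falling in [50.7, 131] nm: 4→2 (54.03 nm), 3→2 (72.94 nm), 7→3 (111.7 nm), 6→3 (121.6 nm).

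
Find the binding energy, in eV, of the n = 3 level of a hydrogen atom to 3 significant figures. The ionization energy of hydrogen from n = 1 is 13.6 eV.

1.51 eV

E_3 = −13.60/9 = −1.51 eV, so ionization (to E = 0) requires 1.51 eV.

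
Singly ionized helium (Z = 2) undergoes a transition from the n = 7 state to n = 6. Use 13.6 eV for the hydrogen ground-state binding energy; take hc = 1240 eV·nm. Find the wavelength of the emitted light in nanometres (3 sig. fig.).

For Z = 2 the level energies scale as Z², so the effective Rydberg energy is 13.6 × 4 = 54.40 eV.
ΔE = 54.40 × (1/6² − 1/7²) = 54.40 × 0.007370 = 0.4009 eV.
λ = hc/ΔE = 1240 / 0.4009 = 3090 nm.

3090 nm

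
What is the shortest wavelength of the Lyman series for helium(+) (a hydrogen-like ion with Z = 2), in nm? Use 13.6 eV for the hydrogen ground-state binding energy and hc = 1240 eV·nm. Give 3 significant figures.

22.8 nm

The Lyman series has lower level n_f = 1; the series limit corresponds to n_i → ∞.
ΔE_max = 13.6 × 4 / 1² = 54.40 eV.
λ_min = 1240 / 54.40 = 22.8 nm.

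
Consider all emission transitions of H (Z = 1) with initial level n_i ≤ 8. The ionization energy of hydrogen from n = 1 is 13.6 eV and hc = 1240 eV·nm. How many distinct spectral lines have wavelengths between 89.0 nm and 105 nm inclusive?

Enumerate all n_i → n_f pairs with 1 ≤ n_f < n_i ≤ 8 and compute λ = 1240 / [13.6·1·(1/n_f² − 1/n_i²)].
Lines falling in [89.0, 105] nm: 8→1 (92.62 nm), 7→1 (93.08 nm), 6→1 (93.78 nm), 5→1 (94.98 nm), 4→1 (97.25 nm), 3→1 (102.6 nm).

6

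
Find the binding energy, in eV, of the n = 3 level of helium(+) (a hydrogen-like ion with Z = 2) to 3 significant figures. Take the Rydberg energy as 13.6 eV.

6.04 eV

E_n = −13.6 Z²/n² = −54.40/n² eV for Z = 2.
E_3 = −54.40/9 = −6.04 eV, so ionization (to E = 0) requires 6.04 eV.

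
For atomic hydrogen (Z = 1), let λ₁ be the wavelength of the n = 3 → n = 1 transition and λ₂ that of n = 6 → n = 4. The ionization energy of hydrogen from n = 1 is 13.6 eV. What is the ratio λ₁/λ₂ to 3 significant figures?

0.0391

λ ∝ 1/ΔE ∝ 1/(1/n_f² − 1/n_i²), and the Z² and hc factors cancel in the ratio.
λ₁/λ₂ = (1/4² − 1/6²)/(1/1² − 1/3²) = 0.03472/0.8889 = 0.0391.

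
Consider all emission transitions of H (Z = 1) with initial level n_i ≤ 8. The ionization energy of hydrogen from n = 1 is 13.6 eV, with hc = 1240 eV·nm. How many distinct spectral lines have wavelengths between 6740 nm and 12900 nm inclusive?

Enumerate all n_i → n_f pairs with 1 ≤ n_f < n_i ≤ 8 and compute λ = 1240 / [13.6·1·(1/n_f² − 1/n_i²)].
Lines falling in [6740, 12900] nm: 6→5 (7460 nm), 8→6 (7503 nm), 7→6 (12370 nm).

3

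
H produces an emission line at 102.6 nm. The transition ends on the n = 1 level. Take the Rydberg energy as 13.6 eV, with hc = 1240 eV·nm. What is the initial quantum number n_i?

The photon energy is ΔE = hc/λ = 1240 / 102.6 = 12.09 eV.
With Z = 1, ΔE = 13.60 × (1/n_f² − 1/n_i²), so 1/n_f² − 1/n_i² = 0.8887.
With n_f = 1: 1/n_i² = 1/1 − 0.8887 = 0.1113, so n_i ≈ 3.00.

n_i = 3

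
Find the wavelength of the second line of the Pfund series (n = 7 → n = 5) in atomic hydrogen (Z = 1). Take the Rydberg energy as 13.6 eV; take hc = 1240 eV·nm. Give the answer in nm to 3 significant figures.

4650 nm

The Pfund series terminates on n_f = 5; the second line has n_i = 5+2 = 7.
ΔE = 13.60 × (1/5² − 1/7²) = 0.2664 eV.
λ = 1240 / 0.2664 = 4650 nm.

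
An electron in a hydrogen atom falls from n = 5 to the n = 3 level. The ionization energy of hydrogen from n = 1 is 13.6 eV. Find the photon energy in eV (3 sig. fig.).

0.967 eV

E_5 = −13.60/25 = −0.5440 eV and E_3 = −13.60/9 = −1.511 eV.
The photon energy is |E_5 − E_3| = 0.967 eV.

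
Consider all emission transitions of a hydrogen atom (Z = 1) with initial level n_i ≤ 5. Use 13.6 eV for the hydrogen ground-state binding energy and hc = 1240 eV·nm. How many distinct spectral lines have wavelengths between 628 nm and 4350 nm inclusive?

Enumerate all n_i → n_f pairs with 1 ≤ n_f < n_i ≤ 5 and compute λ = 1240 / [13.6·1·(1/n_f² − 1/n_i²)].
Lines falling in [628, 4350] nm: 3→2 (656.5 nm), 5→3 (1282 nm), 4→3 (1876 nm), 5→4 (4052 nm).

4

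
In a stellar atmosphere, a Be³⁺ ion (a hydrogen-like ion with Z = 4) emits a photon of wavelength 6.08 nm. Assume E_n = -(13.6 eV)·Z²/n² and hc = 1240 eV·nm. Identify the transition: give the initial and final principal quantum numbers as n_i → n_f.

n_i = 4, n_f = 1

The photon energy is ΔE = hc/λ = 1240 / 6.08 = 203.9 eV.
With Z = 4, ΔE = 217.6 × (1/n_f² − 1/n_i²), so 1/n_f² − 1/n_i² = 0.9373.
Trying n_f = 1 gives 1/n_i² = 0.06274, i.e. n_i ≈ 4; this pair matches.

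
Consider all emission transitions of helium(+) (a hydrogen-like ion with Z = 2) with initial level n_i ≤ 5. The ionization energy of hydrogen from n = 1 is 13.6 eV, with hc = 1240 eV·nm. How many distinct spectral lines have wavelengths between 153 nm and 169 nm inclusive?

Enumerate all n_i → n_f pairs with 1 ≤ n_f < n_i ≤ 5 and compute λ = 1240 / [13.6·4·(1/n_f² − 1/n_i²)].
Lines falling in [153, 169] nm: 3→2 (164.1 nm).

1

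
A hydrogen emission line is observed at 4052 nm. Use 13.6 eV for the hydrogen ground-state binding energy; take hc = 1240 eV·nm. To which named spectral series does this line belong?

Brackett

ΔE = 1240/4052 = 0.3060 eV.
This matches 13.6 × (1/4² − 1/5²), so n_f = 4: the Brackett series.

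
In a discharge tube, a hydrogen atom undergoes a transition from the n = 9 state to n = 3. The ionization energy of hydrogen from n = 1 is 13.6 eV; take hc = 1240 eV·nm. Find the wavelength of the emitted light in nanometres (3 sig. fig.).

923 nm

ΔE = 13.60 × (1/3² − 1/9²) = 13.60 × 0.09877 = 1.343 eV.
λ = hc/ΔE = 1240 / 1.343 = 923 nm.
This line belongs to the Paschen series.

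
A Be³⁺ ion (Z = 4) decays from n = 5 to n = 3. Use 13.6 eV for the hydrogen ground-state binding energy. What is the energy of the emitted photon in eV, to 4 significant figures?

15.47 eV

The Bohr energies scale as Z², so for Z = 4: E_n = −217.6/n² eV.
E_5 = −217.6/25 = −8.704 eV and E_3 = −217.6/9 = −24.18 eV.
The photon energy is |E_5 − E_3| = 15.47 eV.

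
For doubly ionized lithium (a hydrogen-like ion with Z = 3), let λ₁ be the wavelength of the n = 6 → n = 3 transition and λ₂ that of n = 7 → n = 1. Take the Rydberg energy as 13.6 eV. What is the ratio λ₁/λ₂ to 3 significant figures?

11.8

λ ∝ 1/ΔE ∝ 1/(1/n_f² − 1/n_i²), and the Z² and hc factors cancel in the ratio.
λ₁/λ₂ = (1/1² − 1/7²)/(1/3² − 1/6²) = 0.9796/0.08333 = 11.8.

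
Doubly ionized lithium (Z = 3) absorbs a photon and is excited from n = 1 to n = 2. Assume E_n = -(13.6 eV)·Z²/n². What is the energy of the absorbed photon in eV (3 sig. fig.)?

91.8 eV

The Bohr energies scale as Z², so for Z = 3: E_n = −122.4/n² eV.
E_2 = −122.4/4 = −30.60 eV and E_1 = −122.4/1 = −122.4 eV.
The photon energy is |E_2 − E_1| = 91.8 eV.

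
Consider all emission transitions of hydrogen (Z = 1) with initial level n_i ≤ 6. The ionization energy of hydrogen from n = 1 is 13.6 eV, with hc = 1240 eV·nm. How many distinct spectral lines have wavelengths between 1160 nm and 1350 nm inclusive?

1

Enumerate all n_i → n_f pairs with 1 ≤ n_f < n_i ≤ 6 and compute λ = 1240 / [13.6·1·(1/n_f² − 1/n_i²)].
Lines falling in [1160, 1350] nm: 5→3 (1282 nm).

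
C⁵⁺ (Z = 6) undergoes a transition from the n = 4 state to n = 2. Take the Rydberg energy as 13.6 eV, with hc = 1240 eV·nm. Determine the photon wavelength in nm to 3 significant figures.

For Z = 6 the level energies scale as Z², so the effective Rydberg energy is 13.6 × 36 = 489.6 eV.
ΔE = 489.6 × (1/2² − 1/4²) = 489.6 × 0.1875 = 91.80 eV.
λ = hc/ΔE = 1240 / 91.80 = 13.5 nm.

13.5 nm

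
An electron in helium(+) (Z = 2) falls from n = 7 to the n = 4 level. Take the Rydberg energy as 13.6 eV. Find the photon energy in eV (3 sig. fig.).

2.29 eV

The Bohr energies scale as Z², so for Z = 2: E_n = −54.40/n² eV.
E_7 = −54.40/49 = −1.110 eV and E_4 = −54.40/16 = −3.400 eV.
The photon energy is |E_7 − E_4| = 2.29 eV.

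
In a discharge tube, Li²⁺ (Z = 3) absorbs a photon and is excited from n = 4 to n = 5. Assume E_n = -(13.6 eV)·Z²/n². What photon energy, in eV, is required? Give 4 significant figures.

The Bohr energies scale as Z², so for Z = 3: E_n = −122.4/n² eV.
E_5 = −122.4/25 = −4.896 eV and E_4 = −122.4/16 = −7.650 eV.
The photon energy is |E_5 − E_4| = 2.754 eV.

2.754 eV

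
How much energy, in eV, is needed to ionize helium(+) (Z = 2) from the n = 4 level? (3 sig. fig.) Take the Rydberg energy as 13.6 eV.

E_n = −13.6 Z²/n² = −54.40/n² eV for Z = 2.
E_4 = −54.40/16 = −3.40 eV, so ionization (to E = 0) requires 3.40 eV.

3.40 eV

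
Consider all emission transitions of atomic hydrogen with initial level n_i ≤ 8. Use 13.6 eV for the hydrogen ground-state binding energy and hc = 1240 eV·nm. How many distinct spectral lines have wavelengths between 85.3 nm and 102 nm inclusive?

5

Enumerate all n_i → n_f pairs with 1 ≤ n_f < n_i ≤ 8 and compute λ = 1240 / [13.6·1·(1/n_f² − 1/n_i²)].
Lines falling in [85.3, 102] nm: 8→1 (92.62 nm), 7→1 (93.08 nm), 6→1 (93.78 nm), 5→1 (94.98 nm), 4→1 (97.25 nm).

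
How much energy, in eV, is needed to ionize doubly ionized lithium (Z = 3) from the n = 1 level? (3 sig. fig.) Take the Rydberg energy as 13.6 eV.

E_n = −13.6 Z²/n² = −122.4/n² eV for Z = 3.
E_1 = −122.4/1 = −122 eV, so ionization (to E = 0) requires 122 eV.

122 eV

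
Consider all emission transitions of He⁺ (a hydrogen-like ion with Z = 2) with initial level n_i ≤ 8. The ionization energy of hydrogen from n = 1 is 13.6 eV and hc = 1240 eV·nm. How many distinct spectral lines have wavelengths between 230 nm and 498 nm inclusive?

Enumerate all n_i → n_f pairs with 1 ≤ n_f < n_i ≤ 8 and compute λ = 1240 / [13.6·4·(1/n_f² − 1/n_i²)].
Lines falling in [230, 498] nm: 8→3 (238.7 nm), 7→3 (251.3 nm), 6→3 (273.5 nm), 5→3 (320.5 nm), 4→3 (468.9 nm), 8→4 (486.3 nm).

6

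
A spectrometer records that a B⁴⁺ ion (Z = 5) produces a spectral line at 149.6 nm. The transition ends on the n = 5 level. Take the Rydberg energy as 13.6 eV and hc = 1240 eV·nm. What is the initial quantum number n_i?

The photon energy is ΔE = hc/λ = 1240 / 149.6 = 8.289 eV.
With Z = 5, ΔE = 340.0 × (1/n_f² − 1/n_i²), so 1/n_f² − 1/n_i² = 0.02438.
With n_f = 5: 1/n_i² = 1/25 − 0.02438 = 0.01562, so n_i ≈ 8.00.

n_i = 8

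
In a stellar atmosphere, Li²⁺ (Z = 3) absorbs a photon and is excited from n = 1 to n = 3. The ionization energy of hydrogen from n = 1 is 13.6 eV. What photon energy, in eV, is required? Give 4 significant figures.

The Bohr energies scale as Z², so for Z = 3: E_n = −122.4/n² eV.
E_3 = −122.4/9 = −13.60 eV and E_1 = −122.4/1 = −122.4 eV.
The photon energy is |E_3 − E_1| = 108.8 eV.

108.8 eV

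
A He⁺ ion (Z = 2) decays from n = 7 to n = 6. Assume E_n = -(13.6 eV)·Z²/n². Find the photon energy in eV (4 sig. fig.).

The Bohr energies scale as Z², so for Z = 2: E_n = −54.40/n² eV.
E_7 = −54.40/49 = −1.110 eV and E_6 = −54.40/36 = −1.511 eV.
The photon energy is |E_7 − E_6| = 0.4009 eV.

0.4009 eV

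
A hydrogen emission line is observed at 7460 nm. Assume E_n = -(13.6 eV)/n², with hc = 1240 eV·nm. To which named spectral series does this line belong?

Pfund

ΔE = 1240/7460 = 0.1662 eV.
This matches 13.6 × (1/5² − 1/6²), so n_f = 5: the Pfund series.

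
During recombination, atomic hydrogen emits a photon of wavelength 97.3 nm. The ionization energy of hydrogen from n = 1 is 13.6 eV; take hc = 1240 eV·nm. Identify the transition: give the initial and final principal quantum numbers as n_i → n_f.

n_i = 4, n_f = 1

The photon energy is ΔE = hc/λ = 1240 / 97.3 = 12.74 eV.
With Z = 1, ΔE = 13.60 × (1/n_f² − 1/n_i²), so 1/n_f² − 1/n_i² = 0.9371.
Trying n_f = 1 gives 1/n_i² = 0.06293, i.e. n_i ≈ 4; this pair matches.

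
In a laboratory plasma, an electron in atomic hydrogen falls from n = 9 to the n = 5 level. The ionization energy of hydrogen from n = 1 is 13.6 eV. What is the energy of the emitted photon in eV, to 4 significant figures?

0.3761 eV

E_9 = −13.60/81 = −0.1679 eV and E_5 = −13.60/25 = −0.5440 eV.
The photon energy is |E_9 − E_5| = 0.3761 eV.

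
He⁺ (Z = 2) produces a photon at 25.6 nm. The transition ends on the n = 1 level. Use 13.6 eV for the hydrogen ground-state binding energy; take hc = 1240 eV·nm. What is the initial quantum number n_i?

n_i = 3

The photon energy is ΔE = hc/λ = 1240 / 25.6 = 48.44 eV.
With Z = 2, ΔE = 54.40 × (1/n_f² − 1/n_i²), so 1/n_f² − 1/n_i² = 0.8904.
With n_f = 1: 1/n_i² = 1/1 − 0.8904 = 0.1096, so n_i ≈ 3.02.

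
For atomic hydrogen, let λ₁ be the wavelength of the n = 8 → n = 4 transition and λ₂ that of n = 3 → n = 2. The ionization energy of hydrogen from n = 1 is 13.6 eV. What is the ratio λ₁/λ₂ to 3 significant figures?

λ ∝ 1/ΔE ∝ 1/(1/n_f² − 1/n_i²), and the Z² and hc factors cancel in the ratio.
λ₁/λ₂ = (1/2² − 1/3²)/(1/4² − 1/8²) = 0.1389/0.04688 = 2.96.

2.96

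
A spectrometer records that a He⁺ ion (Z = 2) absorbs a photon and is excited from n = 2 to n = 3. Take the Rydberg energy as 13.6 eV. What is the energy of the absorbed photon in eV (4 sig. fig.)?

7.556 eV

The Bohr energies scale as Z², so for Z = 2: E_n = −54.40/n² eV.
E_3 = −54.40/9 = −6.044 eV and E_2 = −54.40/4 = −13.60 eV.
The photon energy is |E_3 − E_2| = 7.556 eV.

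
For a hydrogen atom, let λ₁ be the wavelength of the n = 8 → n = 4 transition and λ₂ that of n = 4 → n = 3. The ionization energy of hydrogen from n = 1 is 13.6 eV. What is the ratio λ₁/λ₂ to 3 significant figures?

λ ∝ 1/ΔE ∝ 1/(1/n_f² − 1/n_i²), and the Z² and hc factors cancel in the ratio.
λ₁/λ₂ = (1/3² − 1/4²)/(1/4² − 1/8²) = 0.04861/0.04688 = 1.04.

1.04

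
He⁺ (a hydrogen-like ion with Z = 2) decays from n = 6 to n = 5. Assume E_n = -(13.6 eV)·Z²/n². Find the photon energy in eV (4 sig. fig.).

The Bohr energies scale as Z², so for Z = 2: E_n = −54.40/n² eV.
E_6 = −54.40/36 = −1.511 eV and E_5 = −54.40/25 = −2.176 eV.
The photon energy is |E_6 − E_5| = 0.6649 eV.

0.6649 eV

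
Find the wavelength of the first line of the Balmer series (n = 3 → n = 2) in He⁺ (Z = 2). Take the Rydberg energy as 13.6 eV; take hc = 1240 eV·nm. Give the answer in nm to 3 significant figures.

The Balmer series terminates on n_f = 2; the first line has n_i = 2+1 = 3.
ΔE = 54.40 × (1/2² − 1/3²) = 7.556 eV.
λ = 1240 / 7.556 = 164 nm.

164 nm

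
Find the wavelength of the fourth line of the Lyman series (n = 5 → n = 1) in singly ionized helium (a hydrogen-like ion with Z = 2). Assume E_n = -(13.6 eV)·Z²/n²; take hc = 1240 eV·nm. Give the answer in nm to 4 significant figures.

23.74 nm

The Lyman series terminates on n_f = 1; the fourth line has n_i = 1+4 = 5.
ΔE = 54.40 × (1/1² − 1/5²) = 52.22 eV.
λ = 1240 / 52.22 = 23.74 nm.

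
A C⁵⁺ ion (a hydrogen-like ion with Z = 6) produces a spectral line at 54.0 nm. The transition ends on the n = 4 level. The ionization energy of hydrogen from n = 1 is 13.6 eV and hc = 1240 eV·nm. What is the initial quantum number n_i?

The photon energy is ΔE = hc/λ = 1240 / 54.0 = 22.96 eV.
With Z = 6, ΔE = 489.6 × (1/n_f² − 1/n_i²), so 1/n_f² − 1/n_i² = 0.04690.
With n_f = 4: 1/n_i² = 1/16 − 0.04690 = 0.01560, so n_i ≈ 8.01.

n_i = 8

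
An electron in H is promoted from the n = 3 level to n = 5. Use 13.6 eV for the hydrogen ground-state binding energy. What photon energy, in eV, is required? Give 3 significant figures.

E_5 = −13.60/25 = −0.5440 eV and E_3 = −13.60/9 = −1.511 eV.
The photon energy is |E_5 − E_3| = 0.967 eV.

0.967 eV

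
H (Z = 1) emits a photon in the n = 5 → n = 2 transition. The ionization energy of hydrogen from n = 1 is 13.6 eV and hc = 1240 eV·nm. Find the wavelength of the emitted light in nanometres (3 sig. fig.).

ΔE = 13.60 × (1/2² − 1/5²) = 13.60 × 0.2100 = 2.856 eV.
λ = hc/ΔE = 1240 / 2.856 = 434 nm.

434 nm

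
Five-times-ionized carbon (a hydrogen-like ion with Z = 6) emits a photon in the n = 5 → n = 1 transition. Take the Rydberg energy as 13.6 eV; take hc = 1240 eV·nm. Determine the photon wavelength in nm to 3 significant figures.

2.64 nm

For Z = 6 the level energies scale as Z², so the effective Rydberg energy is 13.6 × 36 = 489.6 eV.
ΔE = 489.6 × (1/1² − 1/5²) = 489.6 × 0.9600 = 470.0 eV.
λ = hc/ΔE = 1240 / 470.0 = 2.64 nm.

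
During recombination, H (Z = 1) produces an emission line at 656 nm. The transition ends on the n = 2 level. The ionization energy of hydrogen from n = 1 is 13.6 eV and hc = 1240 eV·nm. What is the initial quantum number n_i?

The photon energy is ΔE = hc/λ = 1240 / 656 = 1.890 eV.
With Z = 1, ΔE = 13.60 × (1/n_f² − 1/n_i²), so 1/n_f² − 1/n_i² = 0.1390.
With n_f = 2: 1/n_i² = 1/4 − 0.1390 = 0.1110, so n_i ≈ 3.00.

n_i = 3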